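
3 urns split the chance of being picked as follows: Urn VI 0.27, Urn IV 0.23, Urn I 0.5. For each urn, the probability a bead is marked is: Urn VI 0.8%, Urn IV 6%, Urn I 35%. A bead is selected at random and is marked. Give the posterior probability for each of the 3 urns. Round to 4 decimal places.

By Bayes' rule, posterior ∝ prior × likelihood:
  Urn VI: 0.27 × 0.008 = 0.00216
  Urn IV: 0.23 × 0.06 = 0.0138
  Urn I: 0.5 × 0.35 = 0.175
Total = 0.19096.
P(Urn VI | marked) = 0.00216/0.19096 ≈ 0.0113
P(Urn IV | marked) = 0.0138/0.19096 ≈ 0.0723
P(Urn I | marked) = 0.175/0.19096 ≈ 0.9164

Urn VI 0.0113, Urn IV 0.0723, Urn I 0.9164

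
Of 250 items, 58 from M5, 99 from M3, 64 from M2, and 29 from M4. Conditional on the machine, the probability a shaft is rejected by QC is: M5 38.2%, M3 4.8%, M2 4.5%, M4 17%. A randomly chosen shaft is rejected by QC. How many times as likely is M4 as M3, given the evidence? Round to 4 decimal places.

1.0375

Compute prior × likelihood for every hypothesis:
  M5: 0.232 × 0.382 = 0.088624
  M3: 0.396 × 0.048 = 0.019008
  M2: 0.256 × 0.045 = 0.01152
  M4: 0.116 × 0.17 = 0.01972
Sum = 0.138872.
The ratio is 0.01972 / 0.019008 (the normalizer cancels) = 1.0375.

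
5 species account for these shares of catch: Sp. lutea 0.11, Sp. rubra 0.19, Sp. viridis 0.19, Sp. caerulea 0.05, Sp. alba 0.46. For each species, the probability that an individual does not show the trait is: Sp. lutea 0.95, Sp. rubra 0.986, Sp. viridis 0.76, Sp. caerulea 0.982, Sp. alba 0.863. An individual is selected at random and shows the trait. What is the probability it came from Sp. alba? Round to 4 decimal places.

0.5355

Taking complements, P(trait | each) = Sp. lutea 0.05, Sp. rubra 0.014, Sp. viridis 0.24, Sp. caerulea 0.018, Sp. alba 0.137.
By Bayes' rule, posterior ∝ prior × likelihood:
  Sp. lutea: 0.11 × 0.05 = 0.0055
  Sp. rubra: 0.19 × 0.014 = 0.00266
  Sp. viridis: 0.19 × 0.24 = 0.0456
  Sp. caerulea: 0.05 × 0.018 = 0.0009
  Sp. alba: 0.46 × 0.137 = 0.06302
Normalizing constant = 0.11768.
P(Sp. alba | evidence) = 0.06302 / 0.11768 ≈ 0.5355.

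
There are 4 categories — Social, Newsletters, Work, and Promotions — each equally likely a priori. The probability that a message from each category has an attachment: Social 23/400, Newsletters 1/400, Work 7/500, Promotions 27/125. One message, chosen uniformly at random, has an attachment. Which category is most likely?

Promotions

With a uniform prior (1/4 each), posterior ∝ likelihood:
  Social: 0.0575
  Newsletters: 0.0025
  Work: 0.014
  Promotions: 0.216
Total = 0.29.
Largest term belongs to Promotions, so Promotions is most probable.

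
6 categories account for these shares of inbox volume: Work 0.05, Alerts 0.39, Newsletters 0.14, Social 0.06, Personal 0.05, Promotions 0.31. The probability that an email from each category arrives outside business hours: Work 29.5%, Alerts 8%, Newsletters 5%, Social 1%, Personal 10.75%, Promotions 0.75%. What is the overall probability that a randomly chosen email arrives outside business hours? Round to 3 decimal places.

0.061

Prior × likelihood for each hypothesis:
  Work: 0.05 × 0.295 = 0.01475
  Alerts: 0.39 × 0.08 = 0.0312
  Newsletters: 0.14 × 0.05 = 0.007
  Social: 0.06 × 0.01 = 0.0006
  Personal: 0.05 × 0.1075 = 0.005375
  Promotions: 0.31 × 0.0075 = 0.002325
P(off-hours) = 0.01475 + 0.0312 + 0.007 + 0.0006 + 0.005375 + 0.002325 = 0.06125 → 0.061.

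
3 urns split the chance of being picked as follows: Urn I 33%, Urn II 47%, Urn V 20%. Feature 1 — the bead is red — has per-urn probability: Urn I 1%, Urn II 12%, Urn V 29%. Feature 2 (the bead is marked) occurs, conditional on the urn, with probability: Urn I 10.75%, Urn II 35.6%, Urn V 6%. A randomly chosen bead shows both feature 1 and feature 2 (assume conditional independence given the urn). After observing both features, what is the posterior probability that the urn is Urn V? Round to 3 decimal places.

Unnormalized posteriors (prior × likelihood):
  Urn I: 0.33 × 0.01 × 0.1075 = 0.00035475
  Urn II: 0.47 × 0.12 × 0.356 = 0.0200784
  Urn V: 0.2 × 0.29 × 0.06 = 0.00348
Normalizing constant = 0.02391315.
P(Urn V | evidence) = 0.00348 / 0.02391315 ≈ 0.146.

0.146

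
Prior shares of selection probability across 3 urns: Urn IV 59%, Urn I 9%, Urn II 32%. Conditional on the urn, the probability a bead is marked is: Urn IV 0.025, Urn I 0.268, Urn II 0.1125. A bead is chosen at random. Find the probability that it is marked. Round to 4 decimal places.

0.0749

By Bayes' rule, posterior ∝ prior × likelihood:
  Urn IV: 0.59 × 0.025 = 0.01475
  Urn I: 0.09 × 0.268 = 0.02412
  Urn II: 0.32 × 0.1125 = 0.036
P(marked) = 0.01475 + 0.02412 + 0.036 = 0.07487 → 0.0749.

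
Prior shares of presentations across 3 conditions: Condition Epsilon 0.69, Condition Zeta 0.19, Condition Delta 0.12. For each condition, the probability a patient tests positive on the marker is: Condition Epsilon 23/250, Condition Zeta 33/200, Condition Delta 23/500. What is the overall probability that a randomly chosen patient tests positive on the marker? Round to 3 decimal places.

Compute prior × likelihood for every hypothesis:
  Condition Epsilon: 0.69 × 0.092 = 0.06348
  Condition Zeta: 0.19 × 0.165 = 0.03135
  Condition Delta: 0.12 × 0.046 = 0.00552
P(marker-positive) = 0.06348 + 0.03135 + 0.00552 = 0.10035 → 0.100.

0.100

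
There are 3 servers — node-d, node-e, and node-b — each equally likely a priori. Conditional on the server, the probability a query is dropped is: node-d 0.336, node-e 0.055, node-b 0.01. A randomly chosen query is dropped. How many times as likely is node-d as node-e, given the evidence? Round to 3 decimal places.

With a uniform prior (1/3 each), posterior ∝ likelihood:
  node-d: 0.336
  node-e: 0.055
  node-b: 0.01
Sum = 0.401.
The ratio is 0.336 / 0.055 (the normalizer cancels) = 6.109.

6.109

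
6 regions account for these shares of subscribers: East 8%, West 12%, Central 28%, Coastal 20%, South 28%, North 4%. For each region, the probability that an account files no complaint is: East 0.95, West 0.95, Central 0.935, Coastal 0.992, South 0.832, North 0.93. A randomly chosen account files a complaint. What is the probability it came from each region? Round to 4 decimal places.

East 0.0502, West 0.0753, Central 0.2285, Coastal 0.0201, South 0.5907, North 0.0352

Taking complements, P(complaint | each) = East 0.05, West 0.05, Central 0.065, Coastal 0.008, South 0.168, North 0.07.
Prior × likelihood for each hypothesis:
  East: 0.08 × 0.05 = 0.004
  West: 0.12 × 0.05 = 0.006
  Central: 0.28 × 0.065 = 0.0182
  Coastal: 0.2 × 0.008 = 0.0016
  South: 0.28 × 0.168 = 0.04704
  North: 0.04 × 0.07 = 0.0028
Normalizing constant = 0.07964.
P(East | complaint) = 0.004/0.07964 ≈ 0.0502
P(West | complaint) = 0.006/0.07964 ≈ 0.0753
P(Central | complaint) = 0.0182/0.07964 ≈ 0.2285
P(Coastal | complaint) = 0.0016/0.07964 ≈ 0.0201
P(South | complaint) = 0.04704/0.07964 ≈ 0.5907
P(North | complaint) = 0.0028/0.07964 ≈ 0.0352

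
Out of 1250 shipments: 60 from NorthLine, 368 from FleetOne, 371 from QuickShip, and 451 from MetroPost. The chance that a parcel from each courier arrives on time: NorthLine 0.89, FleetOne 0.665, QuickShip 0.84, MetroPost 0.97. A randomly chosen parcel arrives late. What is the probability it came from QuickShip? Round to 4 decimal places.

0.2927

Taking complements, P(late | each) = NorthLine 0.11, FleetOne 0.335, QuickShip 0.16, MetroPost 0.03.
Prior × likelihood for each hypothesis:
  NorthLine: 0.048 × 0.11 = 0.00528
  FleetOne: 0.2944 × 0.335 = 0.098624
  QuickShip: 0.2968 × 0.16 = 0.047488
  MetroPost: 0.3608 × 0.03 = 0.010824
Sum = 0.162216.
P(QuickShip | evidence) = 0.047488 / 0.162216 ≈ 0.2927.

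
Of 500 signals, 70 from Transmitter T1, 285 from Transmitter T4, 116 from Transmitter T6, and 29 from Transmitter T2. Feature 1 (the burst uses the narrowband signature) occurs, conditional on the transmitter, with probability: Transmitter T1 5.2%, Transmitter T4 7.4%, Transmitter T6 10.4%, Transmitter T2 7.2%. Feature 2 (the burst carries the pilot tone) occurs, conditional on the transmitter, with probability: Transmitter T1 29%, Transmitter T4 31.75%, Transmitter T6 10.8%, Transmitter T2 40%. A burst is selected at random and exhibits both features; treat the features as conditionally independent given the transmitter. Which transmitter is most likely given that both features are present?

Compute prior × likelihood for every hypothesis:
  Transmitter T1: 0.14 × 0.052 × 0.29 = 0.0021112
  Transmitter T4: 0.57 × 0.074 × 0.3175 = 0.01339215
  Transmitter T6: 0.232 × 0.104 × 0.108 = 0.002605824
  Transmitter T2: 0.058 × 0.072 × 0.4 = 0.0016704
Total = 0.019779574.
Largest term belongs to Transmitter T4, so Transmitter T4 is most probable.

Transmitter T4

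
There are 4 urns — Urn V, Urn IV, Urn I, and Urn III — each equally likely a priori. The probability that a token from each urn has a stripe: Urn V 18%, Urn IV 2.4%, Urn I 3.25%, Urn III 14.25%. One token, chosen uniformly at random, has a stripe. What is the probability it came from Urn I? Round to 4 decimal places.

Since the prior is uniform, the posterior is proportional to the likelihood:
  Urn V: 0.18
  Urn IV: 0.024
  Urn I: 0.0325
  Urn III: 0.1425
Normalizing constant = 0.379.
P(Urn I | evidence) = 0.0325 / 0.379 ≈ 0.0858.

0.0858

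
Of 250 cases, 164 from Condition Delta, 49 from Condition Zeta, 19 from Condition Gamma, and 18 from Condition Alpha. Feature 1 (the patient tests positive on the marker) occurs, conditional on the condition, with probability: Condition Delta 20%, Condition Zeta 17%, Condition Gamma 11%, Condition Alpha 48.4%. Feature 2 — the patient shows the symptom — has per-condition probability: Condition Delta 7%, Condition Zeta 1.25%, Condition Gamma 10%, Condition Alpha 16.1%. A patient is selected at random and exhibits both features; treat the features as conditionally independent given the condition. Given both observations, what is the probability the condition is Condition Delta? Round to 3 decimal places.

By Bayes' rule, posterior ∝ prior × likelihood:
  Condition Delta: 0.656 × 0.2 × 0.07 = 0.009184
  Condition Zeta: 0.196 × 0.17 × 0.0125 = 0.0004165
  Condition Gamma: 0.076 × 0.11 × 0.1 = 0.000836
  Condition Alpha: 0.072 × 0.484 × 0.161 = 0.005610528
Normalizing constant = 0.016047028.
P(Condition Delta | evidence) = 0.009184 / 0.016047028 ≈ 0.572.

0.572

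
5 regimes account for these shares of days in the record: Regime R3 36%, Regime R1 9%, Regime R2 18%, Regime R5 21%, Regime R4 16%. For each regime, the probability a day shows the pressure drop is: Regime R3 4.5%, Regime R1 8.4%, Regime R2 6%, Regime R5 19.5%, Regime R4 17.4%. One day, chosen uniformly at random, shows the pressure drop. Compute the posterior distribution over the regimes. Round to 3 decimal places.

Regime R3 0.157, Regime R1 0.073, Regime R2 0.104, Regime R5 0.396, Regime R4 0.269

By Bayes' rule, posterior ∝ prior × likelihood:
  Regime R3: 0.36 × 0.045 = 0.0162
  Regime R1: 0.09 × 0.084 = 0.00756
  Regime R2: 0.18 × 0.06 = 0.0108
  Regime R5: 0.21 × 0.195 = 0.04095
  Regime R4: 0.16 × 0.174 = 0.02784
Total = 0.10335.
P(Regime R3 | drop) = 0.0162/0.10335 ≈ 0.157
P(Regime R1 | drop) = 0.00756/0.10335 ≈ 0.073
P(Regime R2 | drop) = 0.0108/0.10335 ≈ 0.104
P(Regime R5 | drop) = 0.04095/0.10335 ≈ 0.396
P(Regime R4 | drop) = 0.02784/0.10335 ≈ 0.269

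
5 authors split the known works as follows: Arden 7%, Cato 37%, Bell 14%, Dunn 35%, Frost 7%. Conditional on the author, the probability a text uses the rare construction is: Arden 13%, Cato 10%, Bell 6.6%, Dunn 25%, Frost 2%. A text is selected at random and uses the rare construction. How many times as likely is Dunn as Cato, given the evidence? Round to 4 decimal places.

Compute prior × likelihood for every hypothesis:
  Arden: 0.07 × 0.13 = 0.0091
  Cato: 0.37 × 0.1 = 0.037
  Bell: 0.14 × 0.066 = 0.00924
  Dunn: 0.35 × 0.25 = 0.0875
  Frost: 0.07 × 0.02 = 0.0014
Sum = 0.14424.
The ratio is 0.0875 / 0.037 (the normalizer cancels) = 2.3649.

2.3649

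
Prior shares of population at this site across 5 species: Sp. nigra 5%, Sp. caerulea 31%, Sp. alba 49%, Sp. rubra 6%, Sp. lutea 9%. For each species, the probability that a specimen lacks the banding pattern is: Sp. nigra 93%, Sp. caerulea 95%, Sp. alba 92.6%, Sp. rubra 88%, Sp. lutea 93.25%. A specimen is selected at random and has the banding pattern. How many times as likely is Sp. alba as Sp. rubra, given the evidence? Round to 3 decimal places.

Taking complements, P(banded | each) = Sp. nigra 0.07, Sp. caerulea 0.05, Sp. alba 0.074, Sp. rubra 0.12, Sp. lutea 0.0675.
Prior × likelihood for each hypothesis:
  Sp. nigra: 0.05 × 0.07 = 0.0035
  Sp. caerulea: 0.31 × 0.05 = 0.0155
  Sp. alba: 0.49 × 0.074 = 0.03626
  Sp. rubra: 0.06 × 0.12 = 0.0072
  Sp. lutea: 0.09 × 0.0675 = 0.006075
Normalizing constant = 0.068535.
The ratio is 0.03626 / 0.0072 (the normalizer cancels) = 5.036.

5.036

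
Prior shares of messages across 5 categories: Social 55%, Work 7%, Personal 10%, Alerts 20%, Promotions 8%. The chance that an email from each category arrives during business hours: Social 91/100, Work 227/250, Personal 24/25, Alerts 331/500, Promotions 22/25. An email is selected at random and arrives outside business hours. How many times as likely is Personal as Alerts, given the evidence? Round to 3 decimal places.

Taking complements, P(off-hours | each) = Social 0.09, Work 0.092, Personal 0.04, Alerts 0.338, Promotions 0.12.
Prior × likelihood for each hypothesis:
  Social: 0.55 × 0.09 = 0.0495
  Work: 0.07 × 0.092 = 0.00644
  Personal: 0.1 × 0.04 = 0.004
  Alerts: 0.2 × 0.338 = 0.0676
  Promotions: 0.08 × 0.12 = 0.0096
Normalizing constant = 0.13714.
The ratio is 0.004 / 0.0676 (the normalizer cancels) = 0.059.

0.059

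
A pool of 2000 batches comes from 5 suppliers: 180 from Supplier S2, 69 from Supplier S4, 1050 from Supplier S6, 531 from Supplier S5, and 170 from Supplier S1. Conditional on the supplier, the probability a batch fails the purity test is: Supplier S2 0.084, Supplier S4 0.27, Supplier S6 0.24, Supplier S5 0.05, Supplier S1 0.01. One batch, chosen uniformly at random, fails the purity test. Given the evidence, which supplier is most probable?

Compute prior × likelihood for every hypothesis:
  Supplier S2: 0.09 × 0.084 = 0.00756
  Supplier S4: 0.0345 × 0.27 = 0.009315
  Supplier S6: 0.525 × 0.24 = 0.126
  Supplier S5: 0.2655 × 0.05 = 0.013275
  Supplier S1: 0.085 × 0.01 = 0.00085
Sum = 0.157.
Largest term belongs to Supplier S6, so Supplier S6 is most probable.

Supplier S6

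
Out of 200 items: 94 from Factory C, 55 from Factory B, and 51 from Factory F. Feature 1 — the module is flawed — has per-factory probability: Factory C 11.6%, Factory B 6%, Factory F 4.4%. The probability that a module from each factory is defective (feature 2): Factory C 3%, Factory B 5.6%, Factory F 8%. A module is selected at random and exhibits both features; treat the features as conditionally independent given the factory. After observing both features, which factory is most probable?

Prior × likelihood for each hypothesis:
  Factory C: 0.47 × 0.116 × 0.03 = 0.0016356
  Factory B: 0.275 × 0.06 × 0.056 = 0.000924
  Factory F: 0.255 × 0.044 × 0.08 = 0.0008976
Total = 0.0034572.
Largest term belongs to Factory C, so Factory C is most probable.

Factory C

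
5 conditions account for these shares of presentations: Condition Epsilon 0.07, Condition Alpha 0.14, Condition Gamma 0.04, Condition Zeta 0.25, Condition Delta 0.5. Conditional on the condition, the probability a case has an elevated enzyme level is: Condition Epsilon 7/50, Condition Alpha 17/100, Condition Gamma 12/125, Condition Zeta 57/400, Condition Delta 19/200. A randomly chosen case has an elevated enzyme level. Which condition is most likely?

By Bayes' rule, posterior ∝ prior × likelihood:
  Condition Epsilon: 0.07 × 0.14 = 0.0098
  Condition Alpha: 0.14 × 0.17 = 0.0238
  Condition Gamma: 0.04 × 0.096 = 0.00384
  Condition Zeta: 0.25 × 0.1425 = 0.035625
  Condition Delta: 0.5 × 0.095 = 0.0475
Normalizing constant = 0.120565.
Largest term belongs to Condition Delta, so Condition Delta is most probable.

Condition Delta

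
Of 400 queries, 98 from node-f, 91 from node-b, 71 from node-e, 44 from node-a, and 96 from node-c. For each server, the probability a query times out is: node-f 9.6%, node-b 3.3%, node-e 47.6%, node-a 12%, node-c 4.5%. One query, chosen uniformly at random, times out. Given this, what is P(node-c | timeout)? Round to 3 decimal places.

Compute prior × likelihood for every hypothesis:
  node-f: 0.245 × 0.096 = 0.02352
  node-b: 0.2275 × 0.033 = 0.0075075
  node-e: 0.1775 × 0.476 = 0.08449
  node-a: 0.11 × 0.12 = 0.0132
  node-c: 0.24 × 0.045 = 0.0108
Normalizing constant = 0.1395175.
P(node-c | evidence) = 0.0108 / 0.1395175 ≈ 0.077.

0.077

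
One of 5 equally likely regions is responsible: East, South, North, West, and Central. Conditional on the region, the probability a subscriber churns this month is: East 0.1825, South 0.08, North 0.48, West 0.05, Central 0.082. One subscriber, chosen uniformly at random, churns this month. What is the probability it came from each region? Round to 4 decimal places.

East 0.2087, South 0.0915, North 0.5489, West 0.0572, Central 0.0938

Since the prior is uniform, the posterior is proportional to the likelihood:
  East: 0.1825
  South: 0.08
  North: 0.48
  West: 0.05
  Central: 0.082
Normalizing constant = 0.8745.
P(East | churn) = 0.1825/0.8745 ≈ 0.2087
P(South | churn) = 0.08/0.8745 ≈ 0.0915
P(North | churn) = 0.48/0.8745 ≈ 0.5489
P(West | churn) = 0.05/0.8745 ≈ 0.0572
P(Central | churn) = 0.082/0.8745 ≈ 0.0938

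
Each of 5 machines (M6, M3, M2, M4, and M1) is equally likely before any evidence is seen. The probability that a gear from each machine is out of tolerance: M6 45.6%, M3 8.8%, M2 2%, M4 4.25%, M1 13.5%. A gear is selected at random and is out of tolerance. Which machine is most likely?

Since the prior is uniform, the posterior is proportional to the likelihood:
  M6: 0.456
  M3: 0.088
  M2: 0.02
  M4: 0.0425
  M1: 0.135
Normalizing constant = 0.7415.
Largest term belongs to M6, so M6 is most probable.

M6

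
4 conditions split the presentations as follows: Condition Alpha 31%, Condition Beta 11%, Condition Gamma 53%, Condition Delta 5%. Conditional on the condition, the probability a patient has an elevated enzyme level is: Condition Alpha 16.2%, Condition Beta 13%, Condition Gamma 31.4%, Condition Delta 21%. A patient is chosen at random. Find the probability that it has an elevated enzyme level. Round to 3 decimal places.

0.241

By Bayes' rule, posterior ∝ prior × likelihood:
  Condition Alpha: 0.31 × 0.162 = 0.05022
  Condition Beta: 0.11 × 0.13 = 0.0143
  Condition Gamma: 0.53 × 0.314 = 0.16642
  Condition Delta: 0.05 × 0.21 = 0.0105
P(elevated) = 0.05022 + 0.0143 + 0.16642 + 0.0105 = 0.24144 → 0.241.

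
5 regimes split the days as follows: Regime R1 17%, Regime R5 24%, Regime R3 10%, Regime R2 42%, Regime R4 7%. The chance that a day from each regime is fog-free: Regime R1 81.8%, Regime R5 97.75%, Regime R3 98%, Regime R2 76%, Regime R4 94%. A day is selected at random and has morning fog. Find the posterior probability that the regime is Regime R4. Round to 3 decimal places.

0.029

Taking complements, P(fog | each) = Regime R1 0.182, Regime R5 0.0225, Regime R3 0.02, Regime R2 0.24, Regime R4 0.06.
By Bayes' rule, posterior ∝ prior × likelihood:
  Regime R1: 0.17 × 0.182 = 0.03094
  Regime R5: 0.24 × 0.0225 = 0.0054
  Regime R3: 0.1 × 0.02 = 0.002
  Regime R2: 0.42 × 0.24 = 0.1008
  Regime R4: 0.07 × 0.06 = 0.0042
Sum = 0.14334.
P(Regime R4 | evidence) = 0.0042 / 0.14334 ≈ 0.029.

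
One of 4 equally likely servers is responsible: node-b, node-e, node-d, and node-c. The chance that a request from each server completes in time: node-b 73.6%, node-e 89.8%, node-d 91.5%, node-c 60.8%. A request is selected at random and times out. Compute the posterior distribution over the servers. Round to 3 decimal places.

node-b 0.313, node-e 0.121, node-d 0.101, node-c 0.465

Taking complements, P(timeout | each) = node-b 0.264, node-e 0.102, node-d 0.085, node-c 0.392.
With a uniform prior (1/4 each), posterior ∝ likelihood:
  node-b: 0.264
  node-e: 0.102
  node-d: 0.085
  node-c: 0.392
Normalizing constant = 0.843.
P(node-b | timeout) = 0.264/0.843 ≈ 0.313
P(node-e | timeout) = 0.102/0.843 ≈ 0.121
P(node-d | timeout) = 0.085/0.843 ≈ 0.101
P(node-c | timeout) = 0.392/0.843 ≈ 0.465
(Check: 0.313+0.121+0.101+0.465 = 1.000.)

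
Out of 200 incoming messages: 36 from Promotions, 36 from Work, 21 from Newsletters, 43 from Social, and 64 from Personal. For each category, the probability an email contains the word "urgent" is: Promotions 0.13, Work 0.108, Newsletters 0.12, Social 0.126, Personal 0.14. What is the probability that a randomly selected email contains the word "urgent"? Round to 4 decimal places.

Compute prior × likelihood for every hypothesis:
  Promotions: 0.18 × 0.13 = 0.0234
  Work: 0.18 × 0.108 = 0.01944
  Newsletters: 0.105 × 0.12 = 0.0126
  Social: 0.215 × 0.126 = 0.02709
  Personal: 0.32 × 0.14 = 0.0448
P(urgent-flag) = 0.0234 + 0.01944 + 0.0126 + 0.02709 + 0.0448 = 0.12733 → 0.1273.

0.1273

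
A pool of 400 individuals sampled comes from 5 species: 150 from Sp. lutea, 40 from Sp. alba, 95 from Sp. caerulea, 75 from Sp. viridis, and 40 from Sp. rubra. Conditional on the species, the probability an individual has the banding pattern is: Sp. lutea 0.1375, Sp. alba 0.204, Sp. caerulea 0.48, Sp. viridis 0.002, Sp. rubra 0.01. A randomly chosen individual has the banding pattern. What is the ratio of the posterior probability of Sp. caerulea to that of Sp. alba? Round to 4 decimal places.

5.5882

Prior × likelihood for each hypothesis:
  Sp. lutea: 0.375 × 0.1375 = 0.0515625
  Sp. alba: 0.1 × 0.204 = 0.0204
  Sp. caerulea: 0.2375 × 0.48 = 0.114
  Sp. viridis: 0.1875 × 0.002 = 0.000375
  Sp. rubra: 0.1 × 0.01 = 0.001
Sum = 0.1873375.
The ratio is 0.114 / 0.0204 (the normalizer cancels) = 5.5882.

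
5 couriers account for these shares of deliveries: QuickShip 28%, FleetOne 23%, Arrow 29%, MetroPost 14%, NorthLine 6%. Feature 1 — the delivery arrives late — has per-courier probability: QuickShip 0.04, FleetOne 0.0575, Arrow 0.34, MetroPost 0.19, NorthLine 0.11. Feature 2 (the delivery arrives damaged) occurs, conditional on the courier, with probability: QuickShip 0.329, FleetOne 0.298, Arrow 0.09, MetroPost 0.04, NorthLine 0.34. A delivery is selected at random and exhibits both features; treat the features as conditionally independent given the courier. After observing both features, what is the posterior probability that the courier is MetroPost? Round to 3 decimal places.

Unnormalized posteriors (prior × likelihood):
  QuickShip: 0.28 × 0.04 × 0.329 = 0.0036848
  FleetOne: 0.23 × 0.0575 × 0.298 = 0.00394105
  Arrow: 0.29 × 0.34 × 0.09 = 0.008874
  MetroPost: 0.14 × 0.19 × 0.04 = 0.001064
  NorthLine: 0.06 × 0.11 × 0.34 = 0.002244
Normalizing constant = 0.01980785.
P(MetroPost | evidence) = 0.001064 / 0.01980785 ≈ 0.054.

0.054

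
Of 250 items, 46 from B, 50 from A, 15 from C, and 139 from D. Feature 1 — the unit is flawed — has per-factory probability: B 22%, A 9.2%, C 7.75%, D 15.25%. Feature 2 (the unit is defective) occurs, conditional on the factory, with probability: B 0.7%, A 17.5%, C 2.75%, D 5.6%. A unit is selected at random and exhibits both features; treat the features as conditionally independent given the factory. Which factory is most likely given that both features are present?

Unnormalized posteriors (prior × likelihood):
  B: 0.184 × 0.22 × 0.007 = 0.00028336
  A: 0.2 × 0.092 × 0.175 = 0.00322
  C: 0.06 × 0.0775 × 0.0275 = 0.000127875
  D: 0.556 × 0.1525 × 0.056 = 0.00474824
Normalizing constant = 0.008379475.
Largest term belongs to D, so D is most probable.

D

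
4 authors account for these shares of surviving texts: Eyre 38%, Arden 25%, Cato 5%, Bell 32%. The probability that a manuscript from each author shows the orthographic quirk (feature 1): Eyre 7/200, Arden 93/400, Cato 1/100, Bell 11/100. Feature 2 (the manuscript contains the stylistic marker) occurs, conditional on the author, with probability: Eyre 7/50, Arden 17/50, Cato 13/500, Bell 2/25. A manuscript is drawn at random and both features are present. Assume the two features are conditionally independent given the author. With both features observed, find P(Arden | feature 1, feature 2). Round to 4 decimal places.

0.8082

Unnormalized posteriors (prior × likelihood):
  Eyre: 0.38 × 0.035 × 0.14 = 0.001862
  Arden: 0.25 × 0.2325 × 0.34 = 0.0197625
  Cato: 0.05 × 0.01 × 0.026 = 0.000013
  Bell: 0.32 × 0.11 × 0.08 = 0.002816
Total = 0.0244535.
P(Arden | evidence) = 0.0197625 / 0.0244535 ≈ 0.8082.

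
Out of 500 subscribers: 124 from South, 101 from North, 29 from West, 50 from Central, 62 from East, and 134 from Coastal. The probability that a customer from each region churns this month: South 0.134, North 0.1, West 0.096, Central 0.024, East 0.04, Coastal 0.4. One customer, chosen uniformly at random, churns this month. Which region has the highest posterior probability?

By Bayes' rule, posterior ∝ prior × likelihood:
  South: 0.248 × 0.134 = 0.033232
  North: 0.202 × 0.1 = 0.0202
  West: 0.058 × 0.096 = 0.005568
  Central: 0.1 × 0.024 = 0.0024
  East: 0.124 × 0.04 = 0.00496
  Coastal: 0.268 × 0.4 = 0.1072
Normalizing constant = 0.17356.
Largest term belongs to Coastal, so Coastal is most probable.

Coastal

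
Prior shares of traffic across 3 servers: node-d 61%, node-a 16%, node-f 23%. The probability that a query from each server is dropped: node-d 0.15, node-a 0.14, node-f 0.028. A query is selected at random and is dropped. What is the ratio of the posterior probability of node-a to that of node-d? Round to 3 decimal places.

Unnormalized posteriors (prior × likelihood):
  node-d: 0.61 × 0.15 = 0.0915
  node-a: 0.16 × 0.14 = 0.0224
  node-f: 0.23 × 0.028 = 0.00644
Normalizing constant = 0.12034.
The ratio is 0.0224 / 0.0915 (the normalizer cancels) = 0.245.

0.245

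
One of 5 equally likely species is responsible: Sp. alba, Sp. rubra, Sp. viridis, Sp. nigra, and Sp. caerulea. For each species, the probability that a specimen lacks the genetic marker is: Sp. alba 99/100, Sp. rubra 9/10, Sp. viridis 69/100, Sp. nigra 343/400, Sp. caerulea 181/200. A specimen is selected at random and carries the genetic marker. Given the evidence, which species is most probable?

Taking complements, P(marker | each) = Sp. alba 0.01, Sp. rubra 0.1, Sp. viridis 0.31, Sp. nigra 0.1425, Sp. caerulea 0.095.
Since the prior is uniform, the posterior is proportional to the likelihood:
  Sp. alba: 0.01
  Sp. rubra: 0.1
  Sp. viridis: 0.31
  Sp. nigra: 0.1425
  Sp. caerulea: 0.095
Sum = 0.6575.
Largest term belongs to Sp. viridis, so Sp. viridis is most probable.

Sp. viridis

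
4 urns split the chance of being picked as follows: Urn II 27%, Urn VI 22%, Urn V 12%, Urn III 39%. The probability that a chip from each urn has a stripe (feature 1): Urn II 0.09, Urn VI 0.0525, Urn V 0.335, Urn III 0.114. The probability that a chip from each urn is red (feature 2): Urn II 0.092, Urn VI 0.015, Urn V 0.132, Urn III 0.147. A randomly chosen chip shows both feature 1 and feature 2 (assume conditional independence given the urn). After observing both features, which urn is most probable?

Unnormalized posteriors (prior × likelihood):
  Urn II: 0.27 × 0.09 × 0.092 = 0.0022356
  Urn VI: 0.22 × 0.0525 × 0.015 = 0.00017325
  Urn V: 0.12 × 0.335 × 0.132 = 0.0053064
  Urn III: 0.39 × 0.114 × 0.147 = 0.00653562
Total = 0.01425087.
Largest term belongs to Urn III, so Urn III is most probable.

Urn III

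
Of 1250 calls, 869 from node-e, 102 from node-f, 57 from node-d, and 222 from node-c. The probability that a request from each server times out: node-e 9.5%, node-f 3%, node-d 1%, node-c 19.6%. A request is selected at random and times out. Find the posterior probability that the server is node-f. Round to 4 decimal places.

Unnormalized posteriors (prior × likelihood):
  node-e: 0.6952 × 0.095 = 0.066044
  node-f: 0.0816 × 0.03 = 0.002448
  node-d: 0.0456 × 0.01 = 0.000456
  node-c: 0.1776 × 0.196 = 0.0348096
Sum = 0.1037576.
P(node-f | evidence) = 0.002448 / 0.1037576 ≈ 0.0236.

0.0236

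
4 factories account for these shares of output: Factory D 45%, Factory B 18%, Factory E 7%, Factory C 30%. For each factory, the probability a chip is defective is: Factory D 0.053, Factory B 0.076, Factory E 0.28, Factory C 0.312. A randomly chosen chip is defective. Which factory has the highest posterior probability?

Prior × likelihood for each hypothesis:
  Factory D: 0.45 × 0.053 = 0.02385
  Factory B: 0.18 × 0.076 = 0.01368
  Factory E: 0.07 × 0.28 = 0.0196
  Factory C: 0.3 × 0.312 = 0.0936
Normalizing constant = 0.15073.
Largest term belongs to Factory C, so Factory C is most probable.

Factory C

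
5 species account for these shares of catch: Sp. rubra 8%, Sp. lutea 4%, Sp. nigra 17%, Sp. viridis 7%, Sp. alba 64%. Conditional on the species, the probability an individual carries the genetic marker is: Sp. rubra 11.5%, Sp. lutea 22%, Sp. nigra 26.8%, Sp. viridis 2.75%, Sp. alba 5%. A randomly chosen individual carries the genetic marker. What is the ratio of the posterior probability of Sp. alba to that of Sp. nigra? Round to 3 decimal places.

0.702

By Bayes' rule, posterior ∝ prior × likelihood:
  Sp. rubra: 0.08 × 0.115 = 0.0092
  Sp. lutea: 0.04 × 0.22 = 0.0088
  Sp. nigra: 0.17 × 0.268 = 0.04556
  Sp. viridis: 0.07 × 0.0275 = 0.001925
  Sp. alba: 0.64 × 0.05 = 0.032
Total = 0.097485.
The ratio is 0.032 / 0.04556 (the normalizer cancels) = 0.702.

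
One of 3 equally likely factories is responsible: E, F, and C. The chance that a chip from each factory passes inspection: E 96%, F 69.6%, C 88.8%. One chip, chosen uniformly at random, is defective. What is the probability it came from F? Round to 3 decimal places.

0.667

Taking complements, P(defective | each) = E 0.04, F 0.304, C 0.112.
With a uniform prior (1/3 each), posterior ∝ likelihood:
  E: 0.04
  F: 0.304
  C: 0.112
Sum = 0.456.
P(F | evidence) = 0.304 / 0.456 ≈ 0.667.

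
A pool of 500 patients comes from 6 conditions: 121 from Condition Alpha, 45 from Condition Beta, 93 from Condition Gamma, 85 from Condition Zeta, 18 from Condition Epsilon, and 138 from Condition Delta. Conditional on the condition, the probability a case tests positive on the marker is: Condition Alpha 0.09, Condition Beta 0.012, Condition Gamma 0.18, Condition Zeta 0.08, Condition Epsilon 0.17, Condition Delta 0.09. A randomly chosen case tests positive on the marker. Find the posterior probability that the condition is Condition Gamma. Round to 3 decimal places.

0.332

Prior × likelihood for each hypothesis:
  Condition Alpha: 0.242 × 0.09 = 0.02178
  Condition Beta: 0.09 × 0.012 = 0.00108
  Condition Gamma: 0.186 × 0.18 = 0.03348
  Condition Zeta: 0.17 × 0.08 = 0.0136
  Condition Epsilon: 0.036 × 0.17 = 0.00612
  Condition Delta: 0.276 × 0.09 = 0.02484
Total = 0.1009.
P(Condition Gamma | evidence) = 0.03348 / 0.1009 ≈ 0.332.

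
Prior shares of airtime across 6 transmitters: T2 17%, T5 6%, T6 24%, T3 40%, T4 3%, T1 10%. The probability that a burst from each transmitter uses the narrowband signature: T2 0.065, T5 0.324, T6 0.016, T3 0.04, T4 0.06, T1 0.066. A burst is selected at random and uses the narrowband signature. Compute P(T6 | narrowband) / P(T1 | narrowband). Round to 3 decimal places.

Unnormalized posteriors (prior × likelihood):
  T2: 0.17 × 0.065 = 0.01105
  T5: 0.06 × 0.324 = 0.01944
  T6: 0.24 × 0.016 = 0.00384
  T3: 0.4 × 0.04 = 0.016
  T4: 0.03 × 0.06 = 0.0018
  T1: 0.1 × 0.066 = 0.0066
Normalizing constant = 0.05873.
The ratio is 0.00384 / 0.0066 (the normalizer cancels) = 0.582.

0.582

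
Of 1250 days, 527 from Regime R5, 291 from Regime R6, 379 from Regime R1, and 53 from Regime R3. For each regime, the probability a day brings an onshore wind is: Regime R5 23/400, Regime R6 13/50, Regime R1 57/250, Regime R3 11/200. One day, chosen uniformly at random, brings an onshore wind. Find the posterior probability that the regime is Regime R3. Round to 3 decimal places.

0.015

Prior × likelihood for each hypothesis:
  Regime R5: 0.4216 × 0.0575 = 0.024242
  Regime R6: 0.2328 × 0.26 = 0.060528
  Regime R1: 0.3032 × 0.228 = 0.0691296
  Regime R3: 0.0424 × 0.055 = 0.002332
Sum = 0.1562316.
P(Regime R3 | evidence) = 0.002332 / 0.1562316 ≈ 0.015.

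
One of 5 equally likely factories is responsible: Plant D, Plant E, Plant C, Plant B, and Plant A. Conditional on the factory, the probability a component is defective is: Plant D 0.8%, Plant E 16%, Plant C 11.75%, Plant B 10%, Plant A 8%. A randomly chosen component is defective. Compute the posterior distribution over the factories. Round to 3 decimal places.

Plant D 0.017, Plant E 0.344, Plant C 0.252, Plant B 0.215, Plant A 0.172

With a uniform prior (1/5 each), posterior ∝ likelihood:
  Plant D: 0.008
  Plant E: 0.16
  Plant C: 0.1175
  Plant B: 0.1
  Plant A: 0.08
Total = 0.4655.
P(Plant D | defective) = 0.008/0.4655 ≈ 0.017
P(Plant E | defective) = 0.16/0.4655 ≈ 0.344
P(Plant C | defective) = 0.1175/0.4655 ≈ 0.252
P(Plant B | defective) = 0.1/0.4655 ≈ 0.215
P(Plant A | defective) = 0.08/0.4655 ≈ 0.172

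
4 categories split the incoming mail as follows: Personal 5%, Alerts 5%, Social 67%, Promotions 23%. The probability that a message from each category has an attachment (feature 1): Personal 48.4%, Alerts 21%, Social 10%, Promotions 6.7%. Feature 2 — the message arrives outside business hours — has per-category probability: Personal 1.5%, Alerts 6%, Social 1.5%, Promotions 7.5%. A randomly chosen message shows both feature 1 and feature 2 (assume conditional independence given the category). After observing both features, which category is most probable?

Promotions

By Bayes' rule, posterior ∝ prior × likelihood:
  Personal: 0.05 × 0.484 × 0.015 = 0.000363
  Alerts: 0.05 × 0.21 × 0.06 = 0.00063
  Social: 0.67 × 0.1 × 0.015 = 0.001005
  Promotions: 0.23 × 0.067 × 0.075 = 0.00115575
Total = 0.00315375.
Largest term belongs to Promotions, so Promotions is most probable.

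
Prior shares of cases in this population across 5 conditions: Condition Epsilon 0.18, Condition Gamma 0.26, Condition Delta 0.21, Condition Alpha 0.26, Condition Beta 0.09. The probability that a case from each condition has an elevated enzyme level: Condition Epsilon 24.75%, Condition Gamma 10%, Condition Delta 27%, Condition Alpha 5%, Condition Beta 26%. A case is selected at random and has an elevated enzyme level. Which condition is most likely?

Condition Delta

Unnormalized posteriors (prior × likelihood):
  Condition Epsilon: 0.18 × 0.2475 = 0.04455
  Condition Gamma: 0.26 × 0.1 = 0.026
  Condition Delta: 0.21 × 0.27 = 0.0567
  Condition Alpha: 0.26 × 0.05 = 0.013
  Condition Beta: 0.09 × 0.26 = 0.0234
Total = 0.16365.
Largest term belongs to Condition Delta, so Condition Delta is most probable.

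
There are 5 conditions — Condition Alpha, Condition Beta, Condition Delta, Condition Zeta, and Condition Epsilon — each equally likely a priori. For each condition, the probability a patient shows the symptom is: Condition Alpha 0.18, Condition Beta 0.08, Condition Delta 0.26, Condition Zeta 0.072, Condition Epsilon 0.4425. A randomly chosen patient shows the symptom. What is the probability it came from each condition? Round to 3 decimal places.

With a uniform prior (1/5 each), posterior ∝ likelihood:
  Condition Alpha: 0.18
  Condition Beta: 0.08
  Condition Delta: 0.26
  Condition Zeta: 0.072
  Condition Epsilon: 0.4425
Total = 1.0345.
P(Condition Alpha | symptomatic) = 0.18/1.0345 ≈ 0.174
P(Condition Beta | symptomatic) = 0.08/1.0345 ≈ 0.077
P(Condition Delta | symptomatic) = 0.26/1.0345 ≈ 0.251
P(Condition Zeta | symptomatic) = 0.072/1.0345 ≈ 0.070
P(Condition Epsilon | symptomatic) = 0.4425/1.0345 ≈ 0.428
(Check: 0.174+0.077+0.251+0.070+0.428 = 1.000.)

Condition Alpha 0.174, Condition Beta 0.077, Condition Delta 0.251, Condition Zeta 0.070, Condition Epsilon 0.428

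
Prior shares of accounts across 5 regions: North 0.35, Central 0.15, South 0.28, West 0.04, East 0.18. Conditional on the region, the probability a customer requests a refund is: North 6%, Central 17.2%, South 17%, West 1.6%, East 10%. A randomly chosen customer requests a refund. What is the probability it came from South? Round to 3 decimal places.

0.421

By Bayes' rule, posterior ∝ prior × likelihood:
  North: 0.35 × 0.06 = 0.021
  Central: 0.15 × 0.172 = 0.0258
  South: 0.28 × 0.17 = 0.0476
  West: 0.04 × 0.016 = 0.00064
  East: 0.18 × 0.1 = 0.018
Total = 0.11304.
P(South | evidence) = 0.0476 / 0.11304 ≈ 0.421.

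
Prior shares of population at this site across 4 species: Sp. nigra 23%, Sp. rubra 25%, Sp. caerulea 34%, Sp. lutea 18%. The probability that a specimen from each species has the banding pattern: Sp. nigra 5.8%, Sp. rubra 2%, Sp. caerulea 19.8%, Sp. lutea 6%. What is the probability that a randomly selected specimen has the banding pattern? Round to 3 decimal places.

0.096

By Bayes' rule, posterior ∝ prior × likelihood:
  Sp. nigra: 0.23 × 0.058 = 0.01334
  Sp. rubra: 0.25 × 0.02 = 0.005
  Sp. caerulea: 0.34 × 0.198 = 0.06732
  Sp. lutea: 0.18 × 0.06 = 0.0108
P(banded) = 0.01334 + 0.005 + 0.06732 + 0.0108 = 0.09646 → 0.096.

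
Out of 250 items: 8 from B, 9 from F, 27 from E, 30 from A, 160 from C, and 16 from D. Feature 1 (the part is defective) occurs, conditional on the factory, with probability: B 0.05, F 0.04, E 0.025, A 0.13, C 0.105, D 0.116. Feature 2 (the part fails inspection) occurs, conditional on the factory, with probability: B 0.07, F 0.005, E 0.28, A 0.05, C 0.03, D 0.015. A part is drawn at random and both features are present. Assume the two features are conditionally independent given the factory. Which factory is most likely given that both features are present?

Prior × likelihood for each hypothesis:
  B: 0.032 × 0.05 × 0.07 = 0.000112
  F: 0.036 × 0.04 × 0.005 = 0.0000072
  E: 0.108 × 0.025 × 0.28 = 0.000756
  A: 0.12 × 0.13 × 0.05 = 0.00078
  C: 0.64 × 0.105 × 0.03 = 0.002016
  D: 0.064 × 0.116 × 0.015 = 0.00011136
Total = 0.00378256.
Largest term belongs to C, so C is most probable.

C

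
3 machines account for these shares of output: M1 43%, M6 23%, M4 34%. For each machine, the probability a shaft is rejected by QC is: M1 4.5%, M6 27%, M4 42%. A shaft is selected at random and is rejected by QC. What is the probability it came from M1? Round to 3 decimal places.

Prior × likelihood for each hypothesis:
  M1: 0.43 × 0.045 = 0.01935
  M6: 0.23 × 0.27 = 0.0621
  M4: 0.34 × 0.42 = 0.1428
Total = 0.22425.
P(M1 | evidence) = 0.01935 / 0.22425 ≈ 0.086.

0.086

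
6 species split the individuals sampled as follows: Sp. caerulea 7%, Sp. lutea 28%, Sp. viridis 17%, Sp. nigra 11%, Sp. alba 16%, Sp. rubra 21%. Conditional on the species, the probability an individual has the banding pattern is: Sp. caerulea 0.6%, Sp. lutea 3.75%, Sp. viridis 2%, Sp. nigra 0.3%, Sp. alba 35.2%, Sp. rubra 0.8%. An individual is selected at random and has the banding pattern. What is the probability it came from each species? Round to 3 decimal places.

Prior × likelihood for each hypothesis:
  Sp. caerulea: 0.07 × 0.006 = 0.00042
  Sp. lutea: 0.28 × 0.0375 = 0.0105
  Sp. viridis: 0.17 × 0.02 = 0.0034
  Sp. nigra: 0.11 × 0.003 = 0.00033
  Sp. alba: 0.16 × 0.352 = 0.05632
  Sp. rubra: 0.21 × 0.008 = 0.00168
Normalizing constant = 0.07265.
P(Sp. caerulea | banded) = 0.00042/0.07265 ≈ 0.006
P(Sp. lutea | banded) = 0.0105/0.07265 ≈ 0.145
P(Sp. viridis | banded) = 0.0034/0.07265 ≈ 0.047
P(Sp. nigra | banded) = 0.00033/0.07265 ≈ 0.005
P(Sp. alba | banded) = 0.05632/0.07265 ≈ 0.775
P(Sp. rubra | banded) = 0.00168/0.07265 ≈ 0.023
(Check: 0.006+0.145+0.047+0.005+0.775+0.023 = 1.001.)

Sp. caerulea 0.006, Sp. lutea 0.145, Sp. viridis 0.047, Sp. nigra 0.005, Sp. alba 0.775, Sp. rubra 0.023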